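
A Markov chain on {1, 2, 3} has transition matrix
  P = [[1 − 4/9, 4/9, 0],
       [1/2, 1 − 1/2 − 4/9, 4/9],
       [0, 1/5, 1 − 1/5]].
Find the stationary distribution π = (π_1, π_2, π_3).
π = (81/313, 72/313, 160/313)

This is a birth-death chain on three states, which satisfies detailed balance: π_1 · P_{12} = π_2 · P_{21} and π_2 · P_{23} = π_3 · P_{32}.
From π_1 · 4/9 = π_2 · 1/2: π_2/π_1 = (4/9)/(1/2) = 8/9.
From π_2 · 4/9 = π_3 · 1/5: π_3/π_2 = (4/9)/(1/5) = 20/9.
Take π_1 proportional to 1; then unnormalized π = (1, 8/9, 160/81). Normalize by dividing by the sum 313/81:
  π = (81/313, 72/313, 160/313).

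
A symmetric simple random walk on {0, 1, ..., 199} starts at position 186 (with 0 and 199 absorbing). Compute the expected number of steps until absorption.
E[τ | X_0 = 186] = 2418

Let v_k = E[τ | X_0 = k]. Boundary: v_0 = v_199 = 0. Recurrence: v_k = 1 + (v_{k-1} + v_{k+1})/2 for 1 ≤ k ≤ 198. The particular solution to v_k − (v_{k-1} + v_{k+1})/2 = 1 is v_k = −k^2. Adding homogeneous solution A + B k and matching boundaries gives v_k = k (199 − k). Substituting k = 186: v_186 = 186 · 13 = 2418.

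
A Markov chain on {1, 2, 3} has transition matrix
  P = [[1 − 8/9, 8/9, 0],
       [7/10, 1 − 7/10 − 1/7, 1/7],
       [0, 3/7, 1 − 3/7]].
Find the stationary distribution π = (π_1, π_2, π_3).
π = (189/509, 240/509, 80/509)

This is a birth-death chain on three states, which satisfies detailed balance: π_1 · P_{12} = π_2 · P_{21} and π_2 · P_{23} = π_3 · P_{32}.
From π_1 · 8/9 = π_2 · 7/10: π_2/π_1 = (8/9)/(7/10) = 80/63.
From π_2 · 1/7 = π_3 · 3/7: π_3/π_2 = (1/7)/(3/7) = 1/3.
Take π_1 proportional to 1; then unnormalized π = (1, 80/63, 80/189). Normalize by dividing by the sum 509/189:
  π = (189/509, 240/509, 80/509).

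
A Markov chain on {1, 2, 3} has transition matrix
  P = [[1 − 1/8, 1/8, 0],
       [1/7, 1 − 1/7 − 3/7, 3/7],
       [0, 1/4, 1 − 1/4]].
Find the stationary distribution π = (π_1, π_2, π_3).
π = (8/27, 7/27, 4/9)

This is a birth-death chain on three states, which satisfies detailed balance: π_1 · P_{12} = π_2 · P_{21} and π_2 · P_{23} = π_3 · P_{32}.
From π_1 · 1/8 = π_2 · 1/7: π_2/π_1 = (1/8)/(1/7) = 7/8.
From π_2 · 3/7 = π_3 · 1/4: π_3/π_2 = (3/7)/(1/4) = 12/7.
Take π_1 proportional to 1; then unnormalized π = (1, 7/8, 3/2). Normalize by dividing by the sum 27/8:
  π = (8/27, 7/27, 4/9).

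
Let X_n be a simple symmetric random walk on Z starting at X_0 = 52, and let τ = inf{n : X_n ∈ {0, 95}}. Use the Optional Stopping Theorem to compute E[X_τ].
E[X_τ] = 52

X_n is a martingale and τ is a bounded-mean stopping time (indeed τ is finite a.s. with bounded expectation since the walk is in a bounded region). By the OST, E[X_τ] = E[X_0] = 52. Equivalently: E[X_τ] = 95 · P(hit 95 first) + 0 · P(hit 0 first) = 95 · (52/95) = 52.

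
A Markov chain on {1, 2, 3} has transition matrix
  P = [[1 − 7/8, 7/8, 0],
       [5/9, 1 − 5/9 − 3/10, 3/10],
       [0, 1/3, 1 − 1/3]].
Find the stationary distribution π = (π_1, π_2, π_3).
π = (400/1597, 630/1597, 567/1597)

This is a birth-death chain on three states, which satisfies detailed balance: π_1 · P_{12} = π_2 · P_{21} and π_2 · P_{23} = π_3 · P_{32}.
From π_1 · 7/8 = π_2 · 5/9: π_2/π_1 = (7/8)/(5/9) = 63/40.
From π_2 · 3/10 = π_3 · 1/3: π_3/π_2 = (3/10)/(1/3) = 9/10.
Take π_1 proportional to 1; then unnormalized π = (1, 63/40, 567/400). Normalize by dividing by the sum 1597/400:
  π = (400/1597, 630/1597, 567/1597).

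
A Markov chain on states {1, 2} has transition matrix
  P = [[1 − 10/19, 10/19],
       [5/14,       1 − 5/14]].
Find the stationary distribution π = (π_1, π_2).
π_1 = 19/47, π_2 = 28/47

Solve πP = π with π_1 + π_2 = 1. From πP = π: π_1 · (1 − 10/19) + π_2 · 5/14 = π_1 ⇒ π_2 · 5/14 = π_1 · 10/19 ⇒ π_2/π_1 = (10/19)/(5/14) = 28/19. Together with π_1 + π_2 = 1:
  π_1 = (5/14)/(10/19 + 5/14) = (5/14)/(235/266) = 19/47,
  π_2 = (10/19)/(10/19 + 5/14) = (10/19)/(235/266) = 28/47.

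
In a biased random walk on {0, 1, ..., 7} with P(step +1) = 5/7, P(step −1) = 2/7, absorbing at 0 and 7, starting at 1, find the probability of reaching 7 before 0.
P(hit 7 before 0) = (1 − (2/5)^1) / (1 − (2/5)^7) = 15625/25999

Let u_k denote P(reach 7 before 0 | start at k). Boundary: u_0 = 0, u_7 = 1. Recurrence: u_k = 5/7·u_{k+1} + 2/7·u_{k-1} for 1 ≤ k ≤ 6. Try u_k = A + B·r^k with r = q/p = (2/7)/(5/7) = 2/5. Substitution satisfies the recurrence; boundary conditions give:
  u_k = (1 − r^k) / (1 − r^N) = (1 − (2/5)^1) / (1 − (2/5)^7) = 15625/25999.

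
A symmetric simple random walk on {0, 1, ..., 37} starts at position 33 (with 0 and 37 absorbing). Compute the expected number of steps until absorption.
E[τ | X_0 = 33] = 132

Let v_k = E[τ | X_0 = k]. Boundary: v_0 = v_37 = 0. Recurrence: v_k = 1 + (v_{k-1} + v_{k+1})/2 for 1 ≤ k ≤ 36. The particular solution to v_k − (v_{k-1} + v_{k+1})/2 = 1 is v_k = −k^2. Adding homogeneous solution A + B k and matching boundaries gives v_k = k (37 − k). Substituting k = 33: v_33 = 33 · 4 = 132.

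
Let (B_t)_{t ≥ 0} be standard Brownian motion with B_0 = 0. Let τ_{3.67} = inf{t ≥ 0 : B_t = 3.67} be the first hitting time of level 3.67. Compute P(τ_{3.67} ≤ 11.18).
P(τ_{3.67} ≤ 11.18) = 2(1 − Φ(3.67/√11.18)) = 2(1 − Φ(1.0976)) ≈ 0.2724

By the reflection principle for standard BM, P(τ_b ≤ t) = 2 · P(B_t ≥ b). Since B_t ~ N(0, t), P(B_t ≥ 3.67) = 1 − Φ(3.67/√t) = 1 − Φ(3.67/√11.18) = 1 − Φ(1.0976) ≈ 0.13619. Doubling: P(τ_{3.67} ≤ 11.18) ≈ 2 · 0.13619 = 0.27238 ≈ 0.2724.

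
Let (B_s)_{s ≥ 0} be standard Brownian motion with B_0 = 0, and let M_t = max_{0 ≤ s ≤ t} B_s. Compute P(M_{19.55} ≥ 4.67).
P(M_{19.55} ≥ 4.67) = 2·P(B_{19.55} ≥ 4.67) = 2(1 − Φ(4.67/√19.55)) ≈ 0.2909

By the reflection principle for Brownian motion, P(M_t ≥ a) = 2 · P(B_t ≥ a) for a ≥ 0. Since B_t ~ N(0, t), P(B_t ≥ 4.67) = 1 − Φ(4.67/√t) = 1 − Φ(4.67/√19.55) = 1 − Φ(1.0562). So
  P(M_{19.55} ≥ 4.67) = 2(1 − Φ(1.0562)) ≈ 0.2909.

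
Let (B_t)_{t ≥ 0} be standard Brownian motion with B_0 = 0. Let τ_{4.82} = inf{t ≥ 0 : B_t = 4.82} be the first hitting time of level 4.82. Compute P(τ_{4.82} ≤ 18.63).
P(τ_{4.82} ≤ 18.63) = 2(1 − Φ(4.82/√18.63)) = 2(1 − Φ(1.1167)) ≈ 0.2641

By the reflection principle for standard BM, P(τ_b ≤ t) = 2 · P(B_t ≥ b). Since B_t ~ N(0, t), P(B_t ≥ 4.82) = 1 − Φ(4.82/√t) = 1 − Φ(4.82/√18.63) = 1 − Φ(1.1167) ≈ 0.13206. Doubling: P(τ_{4.82} ≤ 18.63) ≈ 2 · 0.13206 = 0.26412 ≈ 0.2641.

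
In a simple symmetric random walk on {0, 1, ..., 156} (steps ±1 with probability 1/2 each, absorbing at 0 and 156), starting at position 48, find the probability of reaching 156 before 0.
P(hit 156 before 0) = 48/156 = 4/13

Let u_k = P(hit 156 before 0 | start at k). Then u_0 = 0, u_156 = 1, and u_k = u_{k-1}/2 + u_{k+1}/2 for 1 ≤ k ≤ 155. This harmonic recurrence is solved by u_k = k/156, giving u_48 = 48/156 = 4/13.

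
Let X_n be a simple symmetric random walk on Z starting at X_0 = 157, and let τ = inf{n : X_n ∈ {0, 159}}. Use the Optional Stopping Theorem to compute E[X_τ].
E[X_τ] = 157

X_n is a martingale and τ is a bounded-mean stopping time (indeed τ is finite a.s. with bounded expectation since the walk is in a bounded region). By the OST, E[X_τ] = E[X_0] = 157. Equivalently: E[X_τ] = 159 · P(hit 159 first) + 0 · P(hit 0 first) = 159 · (157/159) = 157.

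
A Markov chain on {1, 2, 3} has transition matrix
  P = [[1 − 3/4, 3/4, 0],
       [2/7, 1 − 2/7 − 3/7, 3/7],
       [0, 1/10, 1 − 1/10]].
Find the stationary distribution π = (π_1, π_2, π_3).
π = (8/119, 3/17, 90/119)

This is a birth-death chain on three states, which satisfies detailed balance: π_1 · P_{12} = π_2 · P_{21} and π_2 · P_{23} = π_3 · P_{32}.
From π_1 · 3/4 = π_2 · 2/7: π_2/π_1 = (3/4)/(2/7) = 21/8.
From π_2 · 3/7 = π_3 · 1/10: π_3/π_2 = (3/7)/(1/10) = 30/7.
Take π_1 proportional to 1; then unnormalized π = (1, 21/8, 45/4). Normalize by dividing by the sum 119/8:
  π = (8/119, 3/17, 90/119).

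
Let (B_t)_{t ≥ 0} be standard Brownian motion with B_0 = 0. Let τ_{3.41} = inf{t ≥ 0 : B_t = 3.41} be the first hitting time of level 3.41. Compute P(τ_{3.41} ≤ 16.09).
P(τ_{3.41} ≤ 16.09) = 2(1 − Φ(3.41/√16.09)) = 2(1 − Φ(0.8501)) ≈ 0.3953

By the reflection principle for standard BM, P(τ_b ≤ t) = 2 · P(B_t ≥ b). Since B_t ~ N(0, t), P(B_t ≥ 3.41) = 1 − Φ(3.41/√t) = 1 − Φ(3.41/√16.09) = 1 − Φ(0.8501) ≈ 0.19763. Doubling: P(τ_{3.41} ≤ 16.09) ≈ 2 · 0.19763 = 0.39526 ≈ 0.3953.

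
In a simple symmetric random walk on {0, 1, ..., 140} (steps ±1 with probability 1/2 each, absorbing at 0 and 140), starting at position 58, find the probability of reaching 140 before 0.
P(hit 140 before 0) = 58/140 = 29/70

Let u_k = P(hit 140 before 0 | start at k). Then u_0 = 0, u_140 = 1, and u_k = u_{k-1}/2 + u_{k+1}/2 for 1 ≤ k ≤ 139. This harmonic recurrence is solved by u_k = k/140, giving u_58 = 58/140 = 29/70.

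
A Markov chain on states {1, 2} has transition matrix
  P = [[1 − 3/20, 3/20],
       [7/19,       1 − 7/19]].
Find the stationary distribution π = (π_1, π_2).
π_1 = 140/197, π_2 = 57/197

Solve πP = π with π_1 + π_2 = 1. From πP = π: π_1 · (1 − 3/20) + π_2 · 7/19 = π_1 ⇒ π_2 · 7/19 = π_1 · 3/20 ⇒ π_2/π_1 = (3/20)/(7/19) = 57/140. Together with π_1 + π_2 = 1:
  π_1 = (7/19)/(3/20 + 7/19) = (7/19)/(197/380) = 140/197,
  π_2 = (3/20)/(3/20 + 7/19) = (3/20)/(197/380) = 57/197.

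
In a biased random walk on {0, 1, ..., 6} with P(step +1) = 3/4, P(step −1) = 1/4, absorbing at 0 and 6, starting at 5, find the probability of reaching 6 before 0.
P(hit 6 before 0) = (1 − (1/3)^5) / (1 − (1/3)^6) = 363/364

Let u_k denote P(reach 6 before 0 | start at k). Boundary: u_0 = 0, u_6 = 1. Recurrence: u_k = 3/4·u_{k+1} + 1/4·u_{k-1} for 1 ≤ k ≤ 5. Try u_k = A + B·r^k with r = q/p = (1/4)/(3/4) = 1/3. Substitution satisfies the recurrence; boundary conditions give:
  u_k = (1 − r^k) / (1 − r^N) = (1 − (1/3)^5) / (1 − (1/3)^6) = 363/364.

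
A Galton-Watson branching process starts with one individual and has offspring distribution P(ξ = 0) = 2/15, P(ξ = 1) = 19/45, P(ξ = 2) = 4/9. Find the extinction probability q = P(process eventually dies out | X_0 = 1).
q = 3/10

The pgf is f(s) = 2/15 + 19/45·s + 4/9·s². The extinction probability q is the smallest fixed point of f in [0, 1]. Setting s = f(s):
  4/9·s² + (19/45 − 1)·s + 2/15 = 0
  4/9·s² − (2/15 + 4/9)·s + 2/15 = 0
which factors as (s − 1)·(4/9·s − 2/15) = 0, giving roots s = 1 and s = (2/15)/(4/9) = 3/10.
Mean offspring μ = 19/45 + 2·4/9 = 59/45 > 1 (supercritical), so q < 1. The extinction probability is the smaller root: q = (2/15)/(4/9) = 3/10.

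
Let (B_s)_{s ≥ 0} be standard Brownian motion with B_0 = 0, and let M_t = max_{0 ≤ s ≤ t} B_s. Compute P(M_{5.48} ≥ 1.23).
P(M_{5.48} ≥ 1.23) = 2·P(B_{5.48} ≥ 1.23) = 2(1 − Φ(1.23/√5.48)) ≈ 0.5993

By the reflection principle for Brownian motion, P(M_t ≥ a) = 2 · P(B_t ≥ a) for a ≥ 0. Since B_t ~ N(0, t), P(B_t ≥ 1.23) = 1 − Φ(1.23/√t) = 1 − Φ(1.23/√5.48) = 1 − Φ(0.5254). So
  P(M_{5.48} ≥ 1.23) = 2(1 − Φ(0.5254)) ≈ 0.5993.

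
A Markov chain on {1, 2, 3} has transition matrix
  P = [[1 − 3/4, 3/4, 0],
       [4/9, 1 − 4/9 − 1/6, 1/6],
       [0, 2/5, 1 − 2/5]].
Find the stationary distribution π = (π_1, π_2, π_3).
π = (64/217, 108/217, 45/217)

This is a birth-death chain on three states, which satisfies detailed balance: π_1 · P_{12} = π_2 · P_{21} and π_2 · P_{23} = π_3 · P_{32}.
From π_1 · 3/4 = π_2 · 4/9: π_2/π_1 = (3/4)/(4/9) = 27/16.
From π_2 · 1/6 = π_3 · 2/5: π_3/π_2 = (1/6)/(2/5) = 5/12.
Take π_1 proportional to 1; then unnormalized π = (1, 27/16, 45/64). Normalize by dividing by the sum 217/64:
  π = (64/217, 108/217, 45/217).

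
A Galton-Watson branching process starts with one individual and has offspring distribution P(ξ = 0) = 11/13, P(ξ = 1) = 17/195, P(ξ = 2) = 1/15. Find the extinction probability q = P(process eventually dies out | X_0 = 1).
q = 1

Mean offspring μ = 0·11/13 + 1·17/195 + 2·1/15 = 43/195 ≤ 1. For μ ≤ 1 with offspring not concentrated at 1, the Galton-Watson process goes extinct almost surely, so q = 1.
(Algebraic check: The pgf is f(s) = 11/13 + 17/195·s + 1/15·s². The extinction probability q is the smallest fixed point of f in [0, 1]. Setting s = f(s):
  1/15·s² + (17/195 − 1)·s + 11/13 = 0
  1/15·s² − (11/13 + 1/15)·s + 11/13 = 0
which factors as (s − 1)·(1/15·s − 11/13) = 0, giving roots s = 1 and s = (11/13)/(1/15) = 165/13. Since 165/13 ≥ 1, the smallest root in [0, 1] is s = 1.)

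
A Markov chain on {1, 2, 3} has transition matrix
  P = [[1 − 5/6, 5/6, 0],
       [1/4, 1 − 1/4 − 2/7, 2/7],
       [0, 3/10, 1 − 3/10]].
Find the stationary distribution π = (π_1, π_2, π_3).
π = (63/473, 210/473, 200/473)

This is a birth-death chain on three states, which satisfies detailed balance: π_1 · P_{12} = π_2 · P_{21} and π_2 · P_{23} = π_3 · P_{32}.
From π_1 · 5/6 = π_2 · 1/4: π_2/π_1 = (5/6)/(1/4) = 10/3.
From π_2 · 2/7 = π_3 · 3/10: π_3/π_2 = (2/7)/(3/10) = 20/21.
Take π_1 proportional to 1; then unnormalized π = (1, 10/3, 200/63). Normalize by dividing by the sum 473/63:
  π = (63/473, 210/473, 200/473).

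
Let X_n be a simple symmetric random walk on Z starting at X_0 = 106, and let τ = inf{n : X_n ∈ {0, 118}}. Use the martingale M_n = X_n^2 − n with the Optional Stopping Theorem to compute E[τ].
E[τ] = 1272

M_n = X_n^2 − n is a martingale (since E[X_{n+1}^2 | F_n] = X_n^2 + 1). By OST (τ has finite mean in a bounded region), E[M_τ] = E[M_0] = X_0^2 − 0 = 106^2 = 11236. Also E[M_τ] = E[X_τ^2] − E[τ]. The walk exits at 0 or 118, with P(hit 118 first) = 106/118, so E[X_τ^2] = 118^2 · 106/118 + 0 = 12508. Thus E[τ] = E[X_τ^2] − E[M_τ] = 12508 − 11236 = 1272 = 106(118 − 106) = 1272.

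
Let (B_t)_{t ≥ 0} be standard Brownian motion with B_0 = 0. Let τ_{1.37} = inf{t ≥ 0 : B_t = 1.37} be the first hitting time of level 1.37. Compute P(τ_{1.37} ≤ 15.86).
P(τ_{1.37} ≤ 15.86) = 2(1 − Φ(1.37/√15.86)) = 2(1 − Φ(0.3440)) ≈ 0.7308

By the reflection principle for standard BM, P(τ_b ≤ t) = 2 · P(B_t ≥ b). Since B_t ~ N(0, t), P(B_t ≥ 1.37) = 1 − Φ(1.37/√t) = 1 − Φ(1.37/√15.86) = 1 − Φ(0.3440) ≈ 0.36542. Doubling: P(τ_{1.37} ≤ 15.86) ≈ 2 · 0.36542 = 0.73084 ≈ 0.7308.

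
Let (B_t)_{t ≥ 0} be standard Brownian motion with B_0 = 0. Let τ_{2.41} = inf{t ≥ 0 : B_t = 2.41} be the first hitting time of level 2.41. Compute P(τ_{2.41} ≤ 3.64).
P(τ_{2.41} ≤ 3.64) = 2(1 − Φ(2.41/√3.64)) = 2(1 − Φ(1.2632)) ≈ 0.2065

By the reflection principle for standard BM, P(τ_b ≤ t) = 2 · P(B_t ≥ b). Since B_t ~ N(0, t), P(B_t ≥ 2.41) = 1 − Φ(2.41/√t) = 1 − Φ(2.41/√3.64) = 1 − Φ(1.2632) ≈ 0.10326. Doubling: P(τ_{2.41} ≤ 3.64) ≈ 2 · 0.10326 = 0.20652 ≈ 0.2065.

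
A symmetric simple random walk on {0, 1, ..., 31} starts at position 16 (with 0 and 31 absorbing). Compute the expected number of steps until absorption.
E[τ | X_0 = 16] = 240

Let v_k = E[τ | X_0 = k]. Boundary: v_0 = v_31 = 0. Recurrence: v_k = 1 + (v_{k-1} + v_{k+1})/2 for 1 ≤ k ≤ 30. The particular solution to v_k − (v_{k-1} + v_{k+1})/2 = 1 is v_k = −k^2. Adding homogeneous solution A + B k and matching boundaries gives v_k = k (31 − k). Substituting k = 16: v_16 = 16 · 15 = 240.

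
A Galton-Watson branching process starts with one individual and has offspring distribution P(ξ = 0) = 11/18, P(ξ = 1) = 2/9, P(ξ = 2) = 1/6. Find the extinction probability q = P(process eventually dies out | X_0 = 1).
q = 1

Mean offspring μ = 0·11/18 + 1·2/9 + 2·1/6 = 5/9 ≤ 1. For μ ≤ 1 with offspring not concentrated at 1, the Galton-Watson process goes extinct almost surely, so q = 1.
(Algebraic check: The pgf is f(s) = 11/18 + 2/9·s + 1/6·s². The extinction probability q is the smallest fixed point of f in [0, 1]. Setting s = f(s):
  1/6·s² + (2/9 − 1)·s + 11/18 = 0
  1/6·s² − (11/18 + 1/6)·s + 11/18 = 0
which factors as (s − 1)·(1/6·s − 11/18) = 0, giving roots s = 1 and s = (11/18)/(1/6) = 11/3. Since 11/3 ≥ 1, the smallest root in [0, 1] is s = 1.)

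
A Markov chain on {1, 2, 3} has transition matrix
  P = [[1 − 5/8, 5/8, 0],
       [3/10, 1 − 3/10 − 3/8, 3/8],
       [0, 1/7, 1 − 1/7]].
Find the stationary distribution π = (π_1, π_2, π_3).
π = (96/821, 200/821, 525/821)

This is a birth-death chain on three states, which satisfies detailed balance: π_1 · P_{12} = π_2 · P_{21} and π_2 · P_{23} = π_3 · P_{32}.
From π_1 · 5/8 = π_2 · 3/10: π_2/π_1 = (5/8)/(3/10) = 25/12.
From π_2 · 3/8 = π_3 · 1/7: π_3/π_2 = (3/8)/(1/7) = 21/8.
Take π_1 proportional to 1; then unnormalized π = (1, 25/12, 175/32). Normalize by dividing by the sum 821/96:
  π = (96/821, 200/821, 525/821).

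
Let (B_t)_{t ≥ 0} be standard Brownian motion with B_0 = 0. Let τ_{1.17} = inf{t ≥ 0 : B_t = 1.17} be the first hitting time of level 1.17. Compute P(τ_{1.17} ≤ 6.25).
P(τ_{1.17} ≤ 6.25) = 2(1 − Φ(1.17/√6.25)) = 2(1 − Φ(0.4680)) ≈ 0.6398

By the reflection principle for standard BM, P(τ_b ≤ t) = 2 · P(B_t ≥ b). Since B_t ~ N(0, t), P(B_t ≥ 1.17) = 1 − Φ(1.17/√t) = 1 − Φ(1.17/√6.25) = 1 − Φ(0.4680) ≈ 0.31989. Doubling: P(τ_{1.17} ≤ 6.25) ≈ 2 · 0.31989 = 0.63978 ≈ 0.6398.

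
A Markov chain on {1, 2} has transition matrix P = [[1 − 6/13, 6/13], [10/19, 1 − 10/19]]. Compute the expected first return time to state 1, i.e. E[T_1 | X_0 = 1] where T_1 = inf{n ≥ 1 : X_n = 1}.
E[T_1 | X_0 = 1] = 1/π_1 = 122/65

For an irreducible recurrent Markov chain with stationary distribution π, E[T_i | X_0 = i] = 1/π_i (Kac's formula). Here π_1 = (10/19)/(6/13 + 10/19) = (10/19)/(244/247) = 65/122, so E[T_1 | X_0 = 1] = 1/π_1 = (6/13 + 10/19)/(10/19) = (244/247)/(10/19) = 122/65.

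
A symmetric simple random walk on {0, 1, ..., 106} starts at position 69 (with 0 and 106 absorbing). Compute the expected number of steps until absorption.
E[τ | X_0 = 69] = 2553

Let v_k = E[τ | X_0 = k]. Boundary: v_0 = v_106 = 0. Recurrence: v_k = 1 + (v_{k-1} + v_{k+1})/2 for 1 ≤ k ≤ 105. The particular solution to v_k − (v_{k-1} + v_{k+1})/2 = 1 is v_k = −k^2. Adding homogeneous solution A + B k and matching boundaries gives v_k = k (106 − k). Substituting k = 69: v_69 = 69 · 37 = 2553.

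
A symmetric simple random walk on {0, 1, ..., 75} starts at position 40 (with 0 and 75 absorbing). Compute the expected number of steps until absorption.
E[τ | X_0 = 40] = 1400

Let v_k = E[τ | X_0 = k]. Boundary: v_0 = v_75 = 0. Recurrence: v_k = 1 + (v_{k-1} + v_{k+1})/2 for 1 ≤ k ≤ 74. The particular solution to v_k − (v_{k-1} + v_{k+1})/2 = 1 is v_k = −k^2. Adding homogeneous solution A + B k and matching boundaries gives v_k = k (75 − k). Substituting k = 40: v_40 = 40 · 35 = 1400.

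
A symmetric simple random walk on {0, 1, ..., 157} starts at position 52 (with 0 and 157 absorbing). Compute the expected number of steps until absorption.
E[τ | X_0 = 52] = 5460

Let v_k = E[τ | X_0 = k]. Boundary: v_0 = v_157 = 0. Recurrence: v_k = 1 + (v_{k-1} + v_{k+1})/2 for 1 ≤ k ≤ 156. The particular solution to v_k − (v_{k-1} + v_{k+1})/2 = 1 is v_k = −k^2. Adding homogeneous solution A + B k and matching boundaries gives v_k = k (157 − k). Substituting k = 52: v_52 = 52 · 105 = 5460.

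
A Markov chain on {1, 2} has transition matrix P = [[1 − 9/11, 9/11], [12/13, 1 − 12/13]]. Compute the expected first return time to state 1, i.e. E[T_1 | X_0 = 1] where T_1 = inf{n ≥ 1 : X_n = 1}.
E[T_1 | X_0 = 1] = 1/π_1 = 83/44

For an irreducible recurrent Markov chain with stationary distribution π, E[T_i | X_0 = i] = 1/π_i (Kac's formula). Here π_1 = (12/13)/(9/11 + 12/13) = (12/13)/(249/143) = 44/83, so E[T_1 | X_0 = 1] = 1/π_1 = (9/11 + 12/13)/(12/13) = (249/143)/(12/13) = 83/44.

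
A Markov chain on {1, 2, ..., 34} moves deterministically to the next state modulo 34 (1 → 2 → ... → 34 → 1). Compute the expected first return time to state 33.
E[T_33 | X_0 = 33] = 34

The chain cycles deterministically, so starting at state 33 it returns in exactly 34 steps. Equivalently, the stationary distribution is uniform π_j = 1/34 for every state j, so by Kac's formula E[T_33] = 1/π_33 = 34.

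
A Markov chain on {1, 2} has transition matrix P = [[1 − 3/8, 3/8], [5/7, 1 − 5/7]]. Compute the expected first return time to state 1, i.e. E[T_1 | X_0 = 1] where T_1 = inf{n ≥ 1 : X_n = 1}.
E[T_1 | X_0 = 1] = 1/π_1 = 61/40

For an irreducible recurrent Markov chain with stationary distribution π, E[T_i | X_0 = i] = 1/π_i (Kac's formula). Here π_1 = (5/7)/(3/8 + 5/7) = (5/7)/(61/56) = 40/61, so E[T_1 | X_0 = 1] = 1/π_1 = (3/8 + 5/7)/(5/7) = (61/56)/(5/7) = 61/40.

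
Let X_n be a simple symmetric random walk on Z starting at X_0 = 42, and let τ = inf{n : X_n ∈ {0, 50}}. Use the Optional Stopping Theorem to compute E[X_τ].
E[X_τ] = 42

X_n is a martingale and τ is a bounded-mean stopping time (indeed τ is finite a.s. with bounded expectation since the walk is in a bounded region). By the OST, E[X_τ] = E[X_0] = 42. Equivalently: E[X_τ] = 50 · P(hit 50 first) + 0 · P(hit 0 first) = 50 · (42/50) = 42.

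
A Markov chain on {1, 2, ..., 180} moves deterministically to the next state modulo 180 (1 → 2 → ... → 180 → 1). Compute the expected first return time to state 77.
E[T_77 | X_0 = 77] = 180

The chain cycles deterministically, so starting at state 77 it returns in exactly 180 steps. Equivalently, the stationary distribution is uniform π_j = 1/180 for every state j, so by Kac's formula E[T_77] = 1/π_77 = 180.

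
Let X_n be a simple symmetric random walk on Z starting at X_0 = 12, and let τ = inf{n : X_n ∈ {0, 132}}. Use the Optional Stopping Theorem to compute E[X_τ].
E[X_τ] = 12

X_n is a martingale and τ is a bounded-mean stopping time (indeed τ is finite a.s. with bounded expectation since the walk is in a bounded region). By the OST, E[X_τ] = E[X_0] = 12. Equivalently: E[X_τ] = 132 · P(hit 132 first) + 0 · P(hit 0 first) = 132 · (12/132) = 12.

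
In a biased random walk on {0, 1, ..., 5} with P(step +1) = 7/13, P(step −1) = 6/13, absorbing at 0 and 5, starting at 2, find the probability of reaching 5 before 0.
P(hit 5 before 0) = (1 − (6/7)^2) / (1 − (6/7)^5) = 4459/9031

Let u_k denote P(reach 5 before 0 | start at k). Boundary: u_0 = 0, u_5 = 1. Recurrence: u_k = 7/13·u_{k+1} + 6/13·u_{k-1} for 1 ≤ k ≤ 4. Try u_k = A + B·r^k with r = q/p = (6/13)/(7/13) = 6/7. Substitution satisfies the recurrence; boundary conditions give:
  u_k = (1 − r^k) / (1 − r^N) = (1 − (6/7)^2) / (1 − (6/7)^5) = 4459/9031.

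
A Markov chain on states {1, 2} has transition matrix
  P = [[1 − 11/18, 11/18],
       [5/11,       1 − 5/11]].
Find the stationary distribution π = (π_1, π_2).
π_1 = 90/211, π_2 = 121/211

Solve πP = π with π_1 + π_2 = 1. From πP = π: π_1 · (1 − 11/18) + π_2 · 5/11 = π_1 ⇒ π_2 · 5/11 = π_1 · 11/18 ⇒ π_2/π_1 = (11/18)/(5/11) = 121/90. Together with π_1 + π_2 = 1:
  π_1 = (5/11)/(11/18 + 5/11) = (5/11)/(211/198) = 90/211,
  π_2 = (11/18)/(11/18 + 5/11) = (11/18)/(211/198) = 121/211.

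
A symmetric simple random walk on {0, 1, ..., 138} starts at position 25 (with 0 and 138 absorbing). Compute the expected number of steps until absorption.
E[τ | X_0 = 25] = 2825

Let v_k = E[τ | X_0 = k]. Boundary: v_0 = v_138 = 0. Recurrence: v_k = 1 + (v_{k-1} + v_{k+1})/2 for 1 ≤ k ≤ 137. The particular solution to v_k − (v_{k-1} + v_{k+1})/2 = 1 is v_k = −k^2. Adding homogeneous solution A + B k and matching boundaries gives v_k = k (138 − k). Substituting k = 25: v_25 = 25 · 113 = 2825.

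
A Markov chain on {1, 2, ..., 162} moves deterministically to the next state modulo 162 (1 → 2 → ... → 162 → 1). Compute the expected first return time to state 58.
E[T_58 | X_0 = 58] = 162

The chain cycles deterministically, so starting at state 58 it returns in exactly 162 steps. Equivalently, the stationary distribution is uniform π_j = 1/162 for every state j, so by Kac's formula E[T_58] = 1/π_58 = 162.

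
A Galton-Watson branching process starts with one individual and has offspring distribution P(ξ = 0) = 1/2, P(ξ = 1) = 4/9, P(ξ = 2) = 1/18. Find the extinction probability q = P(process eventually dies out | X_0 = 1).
q = 1

Mean offspring μ = 0·1/2 + 1·4/9 + 2·1/18 = 5/9 ≤ 1. For μ ≤ 1 with offspring not concentrated at 1, the Galton-Watson process goes extinct almost surely, so q = 1.
(Algebraic check: The pgf is f(s) = 1/2 + 4/9·s + 1/18·s². The extinction probability q is the smallest fixed point of f in [0, 1]. Setting s = f(s):
  1/18·s² + (4/9 − 1)·s + 1/2 = 0
  1/18·s² − (1/2 + 1/18)·s + 1/2 = 0
which factors as (s − 1)·(1/18·s − 1/2) = 0, giving roots s = 1 and s = (1/2)/(1/18) = 9. Since 9 ≥ 1, the smallest root in [0, 1] is s = 1.)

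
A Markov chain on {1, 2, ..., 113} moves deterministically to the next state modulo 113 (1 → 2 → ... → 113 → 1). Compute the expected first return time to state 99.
E[T_99 | X_0 = 99] = 113

The chain cycles deterministically, so starting at state 99 it returns in exactly 113 steps. Equivalently, the stationary distribution is uniform π_j = 1/113 for every state j, so by Kac's formula E[T_99] = 1/π_99 = 113.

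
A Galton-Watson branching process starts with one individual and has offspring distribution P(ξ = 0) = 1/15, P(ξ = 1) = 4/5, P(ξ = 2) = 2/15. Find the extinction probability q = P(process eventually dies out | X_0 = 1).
q = 1/2

The pgf is f(s) = 1/15 + 4/5·s + 2/15·s². The extinction probability q is the smallest fixed point of f in [0, 1]. Setting s = f(s):
  2/15·s² + (4/5 − 1)·s + 1/15 = 0
  2/15·s² − (1/15 + 2/15)·s + 1/15 = 0
which factors as (s − 1)·(2/15·s − 1/15) = 0, giving roots s = 1 and s = (1/15)/(2/15) = 1/2.
Mean offspring μ = 4/5 + 2·2/15 = 16/15 > 1 (supercritical), so q < 1. The extinction probability is the smaller root: q = (1/15)/(2/15) = 1/2.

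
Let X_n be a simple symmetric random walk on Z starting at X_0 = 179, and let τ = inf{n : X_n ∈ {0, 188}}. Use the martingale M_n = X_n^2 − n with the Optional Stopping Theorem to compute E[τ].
E[τ] = 1611

M_n = X_n^2 − n is a martingale (since E[X_{n+1}^2 | F_n] = X_n^2 + 1). By OST (τ has finite mean in a bounded region), E[M_τ] = E[M_0] = X_0^2 − 0 = 179^2 = 32041. Also E[M_τ] = E[X_τ^2] − E[τ]. The walk exits at 0 or 188, with P(hit 188 first) = 179/188, so E[X_τ^2] = 188^2 · 179/188 + 0 = 33652. Thus E[τ] = E[X_τ^2] − E[M_τ] = 33652 − 32041 = 1611 = 179(188 − 179) = 1611.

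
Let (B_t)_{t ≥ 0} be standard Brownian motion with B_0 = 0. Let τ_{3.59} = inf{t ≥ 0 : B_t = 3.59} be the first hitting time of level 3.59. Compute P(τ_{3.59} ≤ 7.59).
P(τ_{3.59} ≤ 7.59) = 2(1 − Φ(3.59/√7.59)) = 2(1 − Φ(1.3031)) ≈ 0.1925

By the reflection principle for standard BM, P(τ_b ≤ t) = 2 · P(B_t ≥ b). Since B_t ~ N(0, t), P(B_t ≥ 3.59) = 1 − Φ(3.59/√t) = 1 − Φ(3.59/√7.59) = 1 − Φ(1.3031) ≈ 0.09627. Doubling: P(τ_{3.59} ≤ 7.59) ≈ 2 · 0.09627 = 0.19254 ≈ 0.1925.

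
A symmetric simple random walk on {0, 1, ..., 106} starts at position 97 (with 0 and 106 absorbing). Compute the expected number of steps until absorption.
E[τ | X_0 = 97] = 873

Let v_k = E[τ | X_0 = k]. Boundary: v_0 = v_106 = 0. Recurrence: v_k = 1 + (v_{k-1} + v_{k+1})/2 for 1 ≤ k ≤ 105. The particular solution to v_k − (v_{k-1} + v_{k+1})/2 = 1 is v_k = −k^2. Adding homogeneous solution A + B k and matching boundaries gives v_k = k (106 − k). Substituting k = 97: v_97 = 97 · 9 = 873.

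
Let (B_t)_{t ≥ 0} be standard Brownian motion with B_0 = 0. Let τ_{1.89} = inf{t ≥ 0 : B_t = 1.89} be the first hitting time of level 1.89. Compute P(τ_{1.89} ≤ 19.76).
P(τ_{1.89} ≤ 19.76) = 2(1 − Φ(1.89/√19.76)) = 2(1 − Φ(0.4252)) ≈ 0.6707

By the reflection principle for standard BM, P(τ_b ≤ t) = 2 · P(B_t ≥ b). Since B_t ~ N(0, t), P(B_t ≥ 1.89) = 1 − Φ(1.89/√t) = 1 − Φ(1.89/√19.76) = 1 − Φ(0.4252) ≈ 0.33535. Doubling: P(τ_{1.89} ≤ 19.76) ≈ 2 · 0.33535 = 0.67070 ≈ 0.6707.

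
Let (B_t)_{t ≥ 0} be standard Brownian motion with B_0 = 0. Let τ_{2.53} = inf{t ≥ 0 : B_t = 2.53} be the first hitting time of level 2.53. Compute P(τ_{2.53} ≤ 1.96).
P(τ_{2.53} ≤ 1.96) = 2(1 − Φ(2.53/√1.96)) = 2(1 − Φ(1.8071)) ≈ 0.0707

By the reflection principle for standard BM, P(τ_b ≤ t) = 2 · P(B_t ≥ b). Since B_t ~ N(0, t), P(B_t ≥ 2.53) = 1 − Φ(2.53/√t) = 1 − Φ(2.53/√1.96) = 1 − Φ(1.8071) ≈ 0.03537. Doubling: P(τ_{2.53} ≤ 1.96) ≈ 2 · 0.03537 = 0.07074 ≈ 0.0707.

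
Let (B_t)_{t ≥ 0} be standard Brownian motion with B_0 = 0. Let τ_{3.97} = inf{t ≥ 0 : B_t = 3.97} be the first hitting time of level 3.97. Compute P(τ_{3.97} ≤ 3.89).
P(τ_{3.97} ≤ 3.89) = 2(1 − Φ(3.97/√3.89)) = 2(1 − Φ(2.0129)) ≈ 0.0441

By the reflection principle for standard BM, P(τ_b ≤ t) = 2 · P(B_t ≥ b). Since B_t ~ N(0, t), P(B_t ≥ 3.97) = 1 − Φ(3.97/√t) = 1 − Φ(3.97/√3.89) = 1 − Φ(2.0129) ≈ 0.02206. Doubling: P(τ_{3.97} ≤ 3.89) ≈ 2 · 0.02206 = 0.04412 ≈ 0.0441.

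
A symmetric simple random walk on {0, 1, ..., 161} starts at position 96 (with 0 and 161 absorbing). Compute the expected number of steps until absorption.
E[τ | X_0 = 96] = 6240

Let v_k = E[τ | X_0 = k]. Boundary: v_0 = v_161 = 0. Recurrence: v_k = 1 + (v_{k-1} + v_{k+1})/2 for 1 ≤ k ≤ 160. The particular solution to v_k − (v_{k-1} + v_{k+1})/2 = 1 is v_k = −k^2. Adding homogeneous solution A + B k and matching boundaries gives v_k = k (161 − k). Substituting k = 96: v_96 = 96 · 65 = 6240.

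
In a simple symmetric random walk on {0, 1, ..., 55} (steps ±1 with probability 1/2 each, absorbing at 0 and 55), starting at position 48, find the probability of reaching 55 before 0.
P(hit 55 before 0) = 48/55

Let u_k = P(hit 55 before 0 | start at k). Then u_0 = 0, u_55 = 1, and u_k = u_{k-1}/2 + u_{k+1}/2 for 1 ≤ k ≤ 54. This harmonic recurrence is solved by u_k = k/55, giving u_48 = 48/55.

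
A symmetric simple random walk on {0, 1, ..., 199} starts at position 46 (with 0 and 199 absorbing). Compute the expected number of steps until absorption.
E[τ | X_0 = 46] = 7038

Let v_k = E[τ | X_0 = k]. Boundary: v_0 = v_199 = 0. Recurrence: v_k = 1 + (v_{k-1} + v_{k+1})/2 for 1 ≤ k ≤ 198. The particular solution to v_k − (v_{k-1} + v_{k+1})/2 = 1 is v_k = −k^2. Adding homogeneous solution A + B k and matching boundaries gives v_k = k (199 − k). Substituting k = 46: v_46 = 46 · 153 = 7038.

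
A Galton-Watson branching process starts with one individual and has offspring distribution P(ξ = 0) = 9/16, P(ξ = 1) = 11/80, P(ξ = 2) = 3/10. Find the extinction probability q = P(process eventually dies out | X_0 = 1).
q = 1

Mean offspring μ = 0·9/16 + 1·11/80 + 2·3/10 = 59/80 ≤ 1. For μ ≤ 1 with offspring not concentrated at 1, the Galton-Watson process goes extinct almost surely, so q = 1.
(Algebraic check: The pgf is f(s) = 9/16 + 11/80·s + 3/10·s². The extinction probability q is the smallest fixed point of f in [0, 1]. Setting s = f(s):
  3/10·s² + (11/80 − 1)·s + 9/16 = 0
  3/10·s² − (9/16 + 3/10)·s + 9/16 = 0
which factors as (s − 1)·(3/10·s − 9/16) = 0, giving roots s = 1 and s = (9/16)/(3/10) = 15/8. Since 15/8 ≥ 1, the smallest root in [0, 1] is s = 1.)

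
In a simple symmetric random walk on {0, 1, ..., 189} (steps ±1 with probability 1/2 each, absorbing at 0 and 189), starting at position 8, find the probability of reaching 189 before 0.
P(hit 189 before 0) = 8/189

Let u_k = P(hit 189 before 0 | start at k). Then u_0 = 0, u_189 = 1, and u_k = u_{k-1}/2 + u_{k+1}/2 for 1 ≤ k ≤ 188. This harmonic recurrence is solved by u_k = k/189, giving u_8 = 8/189.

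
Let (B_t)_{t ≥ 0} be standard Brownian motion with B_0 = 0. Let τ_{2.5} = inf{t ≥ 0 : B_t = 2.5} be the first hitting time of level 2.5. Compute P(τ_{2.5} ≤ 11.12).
P(τ_{2.5} ≤ 11.12) = 2(1 − Φ(2.5/√11.12)) = 2(1 − Φ(0.7497)) ≈ 0.4534

By the reflection principle for standard BM, P(τ_b ≤ t) = 2 · P(B_t ≥ b). Since B_t ~ N(0, t), P(B_t ≥ 2.5) = 1 − Φ(2.5/√t) = 1 − Φ(2.5/√11.12) = 1 − Φ(0.7497) ≈ 0.22672. Doubling: P(τ_{2.5} ≤ 11.12) ≈ 2 · 0.22672 = 0.45344 ≈ 0.4534.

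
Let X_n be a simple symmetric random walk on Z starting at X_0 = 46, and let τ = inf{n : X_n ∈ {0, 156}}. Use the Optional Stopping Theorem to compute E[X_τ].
E[X_τ] = 46

X_n is a martingale and τ is a bounded-mean stopping time (indeed τ is finite a.s. with bounded expectation since the walk is in a bounded region). By the OST, E[X_τ] = E[X_0] = 46. Equivalently: E[X_τ] = 156 · P(hit 156 first) + 0 · P(hit 0 first) = 156 · (46/156) = 46.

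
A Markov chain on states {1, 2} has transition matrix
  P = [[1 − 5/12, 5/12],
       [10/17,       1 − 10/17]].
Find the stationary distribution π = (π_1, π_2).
π_1 = 24/41, π_2 = 17/41

Solve πP = π with π_1 + π_2 = 1. From πP = π: π_1 · (1 − 5/12) + π_2 · 10/17 = π_1 ⇒ π_2 · 10/17 = π_1 · 5/12 ⇒ π_2/π_1 = (5/12)/(10/17) = 17/24. Together with π_1 + π_2 = 1:
  π_1 = (10/17)/(5/12 + 10/17) = (10/17)/(205/204) = 24/41,
  π_2 = (5/12)/(5/12 + 10/17) = (5/12)/(205/204) = 17/41.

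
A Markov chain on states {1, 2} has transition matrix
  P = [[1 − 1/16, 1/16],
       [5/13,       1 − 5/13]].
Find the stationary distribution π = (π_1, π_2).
π_1 = 80/93, π_2 = 13/93

Solve πP = π with π_1 + π_2 = 1. From πP = π: π_1 · (1 − 1/16) + π_2 · 5/13 = π_1 ⇒ π_2 · 5/13 = π_1 · 1/16 ⇒ π_2/π_1 = (1/16)/(5/13) = 13/80. Together with π_1 + π_2 = 1:
  π_1 = (5/13)/(1/16 + 5/13) = (5/13)/(93/208) = 80/93,
  π_2 = (1/16)/(1/16 + 5/13) = (1/16)/(93/208) = 13/93.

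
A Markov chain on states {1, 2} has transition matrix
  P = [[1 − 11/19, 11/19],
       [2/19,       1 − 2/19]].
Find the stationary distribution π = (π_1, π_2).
π_1 = 2/13, π_2 = 11/13

Solve πP = π with π_1 + π_2 = 1. From πP = π: π_1 · (1 − 11/19) + π_2 · 2/19 = π_1 ⇒ π_2 · 2/19 = π_1 · 11/19 ⇒ π_2/π_1 = (11/19)/(2/19) = 11/2. Together with π_1 + π_2 = 1:
  π_1 = (2/19)/(11/19 + 2/19) = (2/19)/(13/19) = 2/13,
  π_2 = (11/19)/(11/19 + 2/19) = (11/19)/(13/19) = 11/13.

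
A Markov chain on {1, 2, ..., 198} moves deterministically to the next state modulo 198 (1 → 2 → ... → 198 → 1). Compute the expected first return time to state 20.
E[T_20 | X_0 = 20] = 198

The chain cycles deterministically, so starting at state 20 it returns in exactly 198 steps. Equivalently, the stationary distribution is uniform π_j = 1/198 for every state j, so by Kac's formula E[T_20] = 1/π_20 = 198.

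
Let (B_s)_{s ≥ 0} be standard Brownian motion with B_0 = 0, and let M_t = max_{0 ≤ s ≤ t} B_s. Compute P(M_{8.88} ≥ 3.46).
P(M_{8.88} ≥ 3.46) = 2·P(B_{8.88} ≥ 3.46) = 2(1 − Φ(3.46/√8.88)) ≈ 0.2456

By the reflection principle for Brownian motion, P(M_t ≥ a) = 2 · P(B_t ≥ a) for a ≥ 0. Since B_t ~ N(0, t), P(B_t ≥ 3.46) = 1 − Φ(3.46/√t) = 1 − Φ(3.46/√8.88) = 1 − Φ(1.1611). So
  P(M_{8.88} ≥ 3.46) = 2(1 − Φ(1.1611)) ≈ 0.2456.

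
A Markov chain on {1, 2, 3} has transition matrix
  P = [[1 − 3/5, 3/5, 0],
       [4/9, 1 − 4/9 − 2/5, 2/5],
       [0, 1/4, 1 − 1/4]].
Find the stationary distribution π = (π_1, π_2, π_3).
π = (100/451, 135/451, 216/451)

This is a birth-death chain on three states, which satisfies detailed balance: π_1 · P_{12} = π_2 · P_{21} and π_2 · P_{23} = π_3 · P_{32}.
From π_1 · 3/5 = π_2 · 4/9: π_2/π_1 = (3/5)/(4/9) = 27/20.
From π_2 · 2/5 = π_3 · 1/4: π_3/π_2 = (2/5)/(1/4) = 8/5.
Take π_1 proportional to 1; then unnormalized π = (1, 27/20, 54/25). Normalize by dividing by the sum 451/100:
  π = (100/451, 135/451, 216/451).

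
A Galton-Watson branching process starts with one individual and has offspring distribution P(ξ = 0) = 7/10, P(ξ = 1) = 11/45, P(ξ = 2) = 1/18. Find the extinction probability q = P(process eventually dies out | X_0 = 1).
q = 1

Mean offspring μ = 0·7/10 + 1·11/45 + 2·1/18 = 16/45 ≤ 1. For μ ≤ 1 with offspring not concentrated at 1, the Galton-Watson process goes extinct almost surely, so q = 1.
(Algebraic check: The pgf is f(s) = 7/10 + 11/45·s + 1/18·s². The extinction probability q is the smallest fixed point of f in [0, 1]. Setting s = f(s):
  1/18·s² + (11/45 − 1)·s + 7/10 = 0
  1/18·s² − (7/10 + 1/18)·s + 7/10 = 0
which factors as (s − 1)·(1/18·s − 7/10) = 0, giving roots s = 1 and s = (7/10)/(1/18) = 63/5. Since 63/5 ≥ 1, the smallest root in [0, 1] is s = 1.)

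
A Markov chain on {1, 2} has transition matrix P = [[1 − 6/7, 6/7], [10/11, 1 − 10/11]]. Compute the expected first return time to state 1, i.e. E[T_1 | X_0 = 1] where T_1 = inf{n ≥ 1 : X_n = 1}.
E[T_1 | X_0 = 1] = 1/π_1 = 68/35

For an irreducible recurrent Markov chain with stationary distribution π, E[T_i | X_0 = i] = 1/π_i (Kac's formula). Here π_1 = (10/11)/(6/7 + 10/11) = (10/11)/(136/77) = 35/68, so E[T_1 | X_0 = 1] = 1/π_1 = (6/7 + 10/11)/(10/11) = (136/77)/(10/11) = 68/35.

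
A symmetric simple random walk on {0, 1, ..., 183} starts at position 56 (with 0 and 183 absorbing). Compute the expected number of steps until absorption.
E[τ | X_0 = 56] = 7112

Let v_k = E[τ | X_0 = k]. Boundary: v_0 = v_183 = 0. Recurrence: v_k = 1 + (v_{k-1} + v_{k+1})/2 for 1 ≤ k ≤ 182. The particular solution to v_k − (v_{k-1} + v_{k+1})/2 = 1 is v_k = −k^2. Adding homogeneous solution A + B k and matching boundaries gives v_k = k (183 − k). Substituting k = 56: v_56 = 56 · 127 = 7112.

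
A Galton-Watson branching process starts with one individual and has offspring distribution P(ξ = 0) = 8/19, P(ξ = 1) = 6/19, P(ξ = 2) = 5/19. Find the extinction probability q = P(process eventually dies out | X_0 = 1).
q = 1

Mean offspring μ = 0·8/19 + 1·6/19 + 2·5/19 = 16/19 ≤ 1. For μ ≤ 1 with offspring not concentrated at 1, the Galton-Watson process goes extinct almost surely, so q = 1.
(Algebraic check: The pgf is f(s) = 8/19 + 6/19·s + 5/19·s². The extinction probability q is the smallest fixed point of f in [0, 1]. Setting s = f(s):
  5/19·s² + (6/19 − 1)·s + 8/19 = 0
  5/19·s² − (8/19 + 5/19)·s + 8/19 = 0
which factors as (s − 1)·(5/19·s − 8/19) = 0, giving roots s = 1 and s = (8/19)/(5/19) = 8/5. Since 8/5 ≥ 1, the smallest root in [0, 1] is s = 1.)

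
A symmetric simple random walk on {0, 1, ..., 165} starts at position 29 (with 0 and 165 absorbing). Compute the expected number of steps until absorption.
E[τ | X_0 = 29] = 3944

Let v_k = E[τ | X_0 = k]. Boundary: v_0 = v_165 = 0. Recurrence: v_k = 1 + (v_{k-1} + v_{k+1})/2 for 1 ≤ k ≤ 164. The particular solution to v_k − (v_{k-1} + v_{k+1})/2 = 1 is v_k = −k^2. Adding homogeneous solution A + B k and matching boundaries gives v_k = k (165 − k). Substituting k = 29: v_29 = 29 · 136 = 3944.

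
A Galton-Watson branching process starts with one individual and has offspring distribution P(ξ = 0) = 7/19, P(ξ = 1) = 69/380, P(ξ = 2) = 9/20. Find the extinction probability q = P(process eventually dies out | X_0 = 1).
q = 140/171

The pgf is f(s) = 7/19 + 69/380·s + 9/20·s². The extinction probability q is the smallest fixed point of f in [0, 1]. Setting s = f(s):
  9/20·s² + (69/380 − 1)·s + 7/19 = 0
  9/20·s² − (7/19 + 9/20)·s + 7/19 = 0
which factors as (s − 1)·(9/20·s − 7/19) = 0, giving roots s = 1 and s = (7/19)/(9/20) = 140/171.
Mean offspring μ = 69/380 + 2·9/20 = 411/380 > 1 (supercritical), so q < 1. The extinction probability is the smaller root: q = (7/19)/(9/20) = 140/171.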